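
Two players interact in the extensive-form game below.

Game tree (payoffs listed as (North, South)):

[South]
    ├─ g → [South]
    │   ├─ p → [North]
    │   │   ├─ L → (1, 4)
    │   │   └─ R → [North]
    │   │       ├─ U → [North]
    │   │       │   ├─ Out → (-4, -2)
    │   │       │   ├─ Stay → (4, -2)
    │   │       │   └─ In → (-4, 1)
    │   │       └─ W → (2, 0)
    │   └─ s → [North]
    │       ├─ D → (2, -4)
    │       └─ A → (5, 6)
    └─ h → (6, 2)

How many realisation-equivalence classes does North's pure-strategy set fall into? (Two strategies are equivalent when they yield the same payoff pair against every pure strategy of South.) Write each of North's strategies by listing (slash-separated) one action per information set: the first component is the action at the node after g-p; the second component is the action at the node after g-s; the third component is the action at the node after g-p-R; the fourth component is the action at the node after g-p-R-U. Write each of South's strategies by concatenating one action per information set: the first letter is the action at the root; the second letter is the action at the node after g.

North has 24 pure strategies: L/D/U/Out, L/D/U/Stay, L/D/U/In, L/D/W/Out, L/D/W/Stay, L/D/W/In, L/A/U/Out, L/A/U/Stay, L/A/U/In, L/A/W/Out, L/A/W/Stay, L/A/W/In, R/D/U/Out, R/D/U/Stay, R/D/U/In, R/D/W/Out, R/D/W/Stay, R/D/W/In, R/A/U/Out, R/A/U/Stay, R/A/U/In, R/A/W/Out, R/A/W/Stay, R/A/W/In. Columns: gp, gs, hp, hs.
{L/D/U/Out, L/D/U/Stay, L/D/U/In, L/D/W/Out, L/D/W/Stay, L/D/W/In} → row (1,4) (2,-4) (6,2) (6,2)
{L/A/U/Out, L/A/U/Stay, L/A/U/In, L/A/W/Out, L/A/W/Stay, L/A/W/In} → row (1,4) (5,6) (6,2) (6,2)
{R/D/U/Out} → row (-4,-2) (2,-4) (6,2) (6,2)
{R/D/U/Stay} → row (4,-2) (2,-4) (6,2) (6,2)
{R/D/U/In} → row (-4,1) (2,-4) (6,2) (6,2)
{R/D/W/Out, R/D/W/Stay, R/D/W/In} → row (2,0) (2,-4) (6,2) (6,2)
{R/A/U/Out} → row (-4,-2) (5,6) (6,2) (6,2)
{R/A/U/Stay} → row (4,-2) (5,6) (6,2) (6,2)
{R/A/U/In} → row (-4,1) (5,6) (6,2) (6,2)
{R/A/W/Out, R/A/W/Stay, R/A/W/In} → row (2,0) (5,6) (6,2) (6,2)
That's 10 distinct rows out of 24 strategies.

10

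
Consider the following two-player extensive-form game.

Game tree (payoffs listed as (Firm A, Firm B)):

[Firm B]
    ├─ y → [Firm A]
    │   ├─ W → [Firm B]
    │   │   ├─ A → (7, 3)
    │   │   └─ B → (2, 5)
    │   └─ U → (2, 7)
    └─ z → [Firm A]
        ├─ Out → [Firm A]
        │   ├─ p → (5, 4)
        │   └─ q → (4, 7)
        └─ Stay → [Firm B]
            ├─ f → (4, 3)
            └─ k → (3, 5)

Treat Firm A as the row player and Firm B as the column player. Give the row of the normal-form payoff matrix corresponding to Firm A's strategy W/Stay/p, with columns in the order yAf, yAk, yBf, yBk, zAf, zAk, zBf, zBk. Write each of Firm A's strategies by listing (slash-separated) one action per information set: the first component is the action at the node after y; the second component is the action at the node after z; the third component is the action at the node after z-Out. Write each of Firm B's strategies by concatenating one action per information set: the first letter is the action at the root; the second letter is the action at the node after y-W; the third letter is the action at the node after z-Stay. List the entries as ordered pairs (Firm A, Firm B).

(7,3) (7,3) (2,5) (2,5) (4,3) (3,5) (4,3) (3,5)

vs yAf: Firm B plays y → Firm A plays W at [y] → Firm B plays A at [y-W] → (7, 3)
vs yAk: Firm B plays y → Firm A plays W at [y] → Firm B plays A at [y-W] → (7, 3)
vs yBf: Firm B plays y → Firm A plays W at [y] → Firm B plays B at [y-W] → (2, 5)
vs yBk: Firm B plays y → Firm A plays W at [y] → Firm B plays B at [y-W] → (2, 5)
vs zAf: Firm B plays z → Firm A plays Stay at [z] → Firm B plays f at [z-Stay] → (4, 3)
vs zAk: Firm B plays z → Firm A plays Stay at [z] → Firm B plays k at [z-Stay] → (3, 5)
vs zBf: Firm B plays z → Firm A plays Stay at [z] → Firm B plays f at [z-Stay] → (4, 3)
vs zBk: Firm B plays z → Firm A plays Stay at [z] → Firm B plays k at [z-Stay] → (3, 5)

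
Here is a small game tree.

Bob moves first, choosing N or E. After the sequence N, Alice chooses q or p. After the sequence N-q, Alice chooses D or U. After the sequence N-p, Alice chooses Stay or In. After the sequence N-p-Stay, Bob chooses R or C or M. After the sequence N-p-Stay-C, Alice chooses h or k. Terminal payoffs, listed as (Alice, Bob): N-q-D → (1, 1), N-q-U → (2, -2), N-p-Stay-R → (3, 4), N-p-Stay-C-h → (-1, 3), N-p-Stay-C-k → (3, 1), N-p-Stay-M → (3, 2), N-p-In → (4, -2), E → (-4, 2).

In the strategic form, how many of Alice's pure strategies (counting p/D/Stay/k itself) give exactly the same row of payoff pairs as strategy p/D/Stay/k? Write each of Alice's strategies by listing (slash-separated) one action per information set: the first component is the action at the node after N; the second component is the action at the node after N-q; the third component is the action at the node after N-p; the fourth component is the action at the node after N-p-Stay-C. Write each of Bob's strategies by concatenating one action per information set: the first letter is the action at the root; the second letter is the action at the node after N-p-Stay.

2

Row for p/D/Stay/k (columns NR, NC, NM, ER, EC, EM): (3,4) (3,1) (3,2) (-4,2) (-4,2) (-4,2).
Under p/D/Stay/k, Alice's choice at the node after N-q can never be reached regardless of what Bob does, so varying those choices leaves every outcome unchanged.
Holding the reachable choices fixed and varying the unreachable one freely already gives 2 equivalent strategies.
No other strategy reproduces this row, so those 2 are the full class: p/D/Stay/k, p/U/Stay/k.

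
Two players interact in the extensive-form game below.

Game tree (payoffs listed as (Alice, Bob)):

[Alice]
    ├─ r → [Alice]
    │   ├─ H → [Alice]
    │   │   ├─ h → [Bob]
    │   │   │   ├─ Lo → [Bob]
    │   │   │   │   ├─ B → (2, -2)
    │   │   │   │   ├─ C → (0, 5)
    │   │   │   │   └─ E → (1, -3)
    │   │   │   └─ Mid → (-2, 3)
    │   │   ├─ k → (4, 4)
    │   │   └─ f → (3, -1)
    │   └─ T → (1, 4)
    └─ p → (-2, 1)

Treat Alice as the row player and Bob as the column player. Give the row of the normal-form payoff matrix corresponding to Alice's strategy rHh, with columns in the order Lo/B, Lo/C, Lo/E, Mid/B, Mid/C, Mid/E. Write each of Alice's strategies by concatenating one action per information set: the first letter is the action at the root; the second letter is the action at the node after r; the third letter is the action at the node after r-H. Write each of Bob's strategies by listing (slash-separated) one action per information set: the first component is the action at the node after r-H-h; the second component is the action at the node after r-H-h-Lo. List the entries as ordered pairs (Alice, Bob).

vs Lo/B: Alice plays r → Alice plays H at [r] → Alice plays h at [r-H] → Bob plays Lo at [r-H-h] → Bob plays B at [r-H-h-Lo] → (2, -2)
vs Lo/C: Alice plays r → Alice plays H at [r] → Alice plays h at [r-H] → Bob plays Lo at [r-H-h] → Bob plays C at [r-H-h-Lo] → (0, 5)
vs Lo/E: Alice plays r → Alice plays H at [r] → Alice plays h at [r-H] → Bob plays Lo at [r-H-h] → Bob plays E at [r-H-h-Lo] → (1, -3)
vs Mid/B: Alice plays r → Alice plays H at [r] → Alice plays h at [r-H] → Bob plays Mid at [r-H-h] → (-2, 3)
vs Mid/C: Alice plays r → Alice plays H at [r] → Alice plays h at [r-H] → Bob plays Mid at [r-H-h] → (-2, 3)
vs Mid/E: Alice plays r → Alice plays H at [r] → Alice plays h at [r-H] → Bob plays Mid at [r-H-h] → (-2, 3)

(2,-2) (0,5) (1,-3) (-2,3) (-2,3) (-2,3)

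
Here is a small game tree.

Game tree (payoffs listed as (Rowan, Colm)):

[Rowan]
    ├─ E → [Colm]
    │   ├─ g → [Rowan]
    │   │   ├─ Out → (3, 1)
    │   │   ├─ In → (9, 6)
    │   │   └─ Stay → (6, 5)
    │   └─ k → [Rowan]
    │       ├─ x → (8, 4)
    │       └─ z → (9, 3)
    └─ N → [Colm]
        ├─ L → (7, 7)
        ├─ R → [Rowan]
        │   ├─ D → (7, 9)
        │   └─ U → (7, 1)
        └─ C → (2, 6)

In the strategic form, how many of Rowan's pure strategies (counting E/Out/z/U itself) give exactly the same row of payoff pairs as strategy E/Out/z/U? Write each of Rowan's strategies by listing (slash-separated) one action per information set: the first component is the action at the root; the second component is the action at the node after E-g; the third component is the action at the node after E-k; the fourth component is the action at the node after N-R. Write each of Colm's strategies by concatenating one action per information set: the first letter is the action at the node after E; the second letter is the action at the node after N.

Row for E/Out/z/U (columns gL, gR, gC, kL, kR, kC): (3,1) (3,1) (3,1) (9,3) (9,3) (9,3).
Under E/Out/z/U, Rowan's choice at the node after N-R can never be reached regardless of what Colm does, so varying those choices leaves every outcome unchanged.
Holding the reachable choices fixed and varying the unreachable one freely already gives 2 equivalent strategies.
No other strategy reproduces this row, so those 2 are the full class: E/Out/z/D, E/Out/z/U.

2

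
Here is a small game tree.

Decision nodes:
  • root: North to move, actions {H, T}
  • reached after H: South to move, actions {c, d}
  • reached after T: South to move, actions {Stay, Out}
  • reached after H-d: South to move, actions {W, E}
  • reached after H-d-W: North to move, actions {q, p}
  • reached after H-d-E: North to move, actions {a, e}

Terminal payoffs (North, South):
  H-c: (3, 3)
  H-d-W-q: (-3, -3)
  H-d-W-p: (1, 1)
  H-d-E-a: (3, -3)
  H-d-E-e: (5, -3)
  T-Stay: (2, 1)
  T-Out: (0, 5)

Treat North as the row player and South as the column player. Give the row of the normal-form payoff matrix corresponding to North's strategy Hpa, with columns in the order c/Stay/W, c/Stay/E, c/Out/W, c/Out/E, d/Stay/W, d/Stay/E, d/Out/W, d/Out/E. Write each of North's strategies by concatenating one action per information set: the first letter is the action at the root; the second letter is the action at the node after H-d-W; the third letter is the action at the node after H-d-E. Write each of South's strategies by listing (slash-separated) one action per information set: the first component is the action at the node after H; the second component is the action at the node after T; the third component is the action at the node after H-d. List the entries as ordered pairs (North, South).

vs c/Stay/W: North plays H → South plays c at [H] → (3, 3)
vs c/Stay/E: North plays H → South plays c at [H] → (3, 3)
vs c/Out/W: North plays H → South plays c at [H] → (3, 3)
vs c/Out/E: North plays H → South plays c at [H] → (3, 3)
vs d/Stay/W: North plays H → South plays d at [H] → South plays W at [H-d] → North plays p at [H-d-W] → (1, 1)
vs d/Stay/E: North plays H → South plays d at [H] → South plays E at [H-d] → North plays a at [H-d-E] → (3, -3)
vs d/Out/W: North plays H → South plays d at [H] → South plays W at [H-d] → North plays p at [H-d-W] → (1, 1)
vs d/Out/E: North plays H → South plays d at [H] → South plays E at [H-d] → North plays a at [H-d-E] → (3, -3)

(3,3) (3,3) (3,3) (3,3) (1,1) (3,-3) (1,1) (3,-3)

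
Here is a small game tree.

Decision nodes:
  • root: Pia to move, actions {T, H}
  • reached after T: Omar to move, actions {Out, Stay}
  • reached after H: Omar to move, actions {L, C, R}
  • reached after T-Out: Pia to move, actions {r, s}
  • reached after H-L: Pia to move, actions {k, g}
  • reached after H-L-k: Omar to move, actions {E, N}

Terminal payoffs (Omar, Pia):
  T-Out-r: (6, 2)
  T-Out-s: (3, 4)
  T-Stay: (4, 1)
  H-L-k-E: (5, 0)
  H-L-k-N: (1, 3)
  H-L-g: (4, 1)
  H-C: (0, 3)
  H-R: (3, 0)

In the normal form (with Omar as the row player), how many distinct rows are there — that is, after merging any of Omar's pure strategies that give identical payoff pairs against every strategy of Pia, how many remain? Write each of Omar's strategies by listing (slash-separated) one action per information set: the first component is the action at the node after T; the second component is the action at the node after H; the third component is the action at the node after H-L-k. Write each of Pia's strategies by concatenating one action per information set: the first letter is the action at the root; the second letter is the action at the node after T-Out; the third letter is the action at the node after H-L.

Omar has 12 pure strategies: Out/L/E, Out/L/N, Out/C/E, Out/C/N, Out/R/E, Out/R/N, Stay/L/E, Stay/L/N, Stay/C/E, Stay/C/N, Stay/R/E, Stay/R/N. Columns: Trk, Trg, Tsk, Tsg, Hrk, Hrg, Hsk, Hsg.
{Out/L/E} → row (6,2) (6,2) (3,4) (3,4) (5,0) (4,1) (5,0) (4,1)
{Out/L/N} → row (6,2) (6,2) (3,4) (3,4) (1,3) (4,1) (1,3) (4,1)
{Out/C/E, Out/C/N} → row (6,2) (6,2) (3,4) (3,4) (0,3) (0,3) (0,3) (0,3)
{Out/R/E, Out/R/N} → row (6,2) (6,2) (3,4) (3,4) (3,0) (3,0) (3,0) (3,0)
{Stay/L/E} → row (4,1) (4,1) (4,1) (4,1) (5,0) (4,1) (5,0) (4,1)
{Stay/L/N} → row (4,1) (4,1) (4,1) (4,1) (1,3) (4,1) (1,3) (4,1)
{Stay/C/E, Stay/C/N} → row (4,1) (4,1) (4,1) (4,1) (0,3) (0,3) (0,3) (0,3)
{Stay/R/E, Stay/R/N} → row (4,1) (4,1) (4,1) (4,1) (3,0) (3,0) (3,0) (3,0)
That's 8 distinct rows out of 12 strategies.

8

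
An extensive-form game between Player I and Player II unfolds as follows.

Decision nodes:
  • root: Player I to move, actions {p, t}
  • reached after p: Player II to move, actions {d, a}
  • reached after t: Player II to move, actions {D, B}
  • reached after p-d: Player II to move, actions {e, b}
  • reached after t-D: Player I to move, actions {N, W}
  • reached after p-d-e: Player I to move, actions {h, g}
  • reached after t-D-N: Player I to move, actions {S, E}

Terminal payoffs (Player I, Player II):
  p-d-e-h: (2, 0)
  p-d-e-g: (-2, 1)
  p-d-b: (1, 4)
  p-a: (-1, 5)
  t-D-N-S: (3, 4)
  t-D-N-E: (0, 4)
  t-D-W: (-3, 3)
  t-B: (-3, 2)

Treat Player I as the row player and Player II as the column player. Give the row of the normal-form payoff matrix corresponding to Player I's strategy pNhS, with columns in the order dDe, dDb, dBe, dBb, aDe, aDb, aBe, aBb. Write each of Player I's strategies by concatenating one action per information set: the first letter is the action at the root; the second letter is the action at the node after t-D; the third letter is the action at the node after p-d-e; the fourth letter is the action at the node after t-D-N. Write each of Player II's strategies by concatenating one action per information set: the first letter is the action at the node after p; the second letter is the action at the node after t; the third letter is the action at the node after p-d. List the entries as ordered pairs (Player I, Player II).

vs dDe: Player I plays p → Player II plays d at [p] → Player II plays e at [p-d] → Player I plays h at [p-d-e] → (2, 0)
vs dDb: Player I plays p → Player II plays d at [p] → Player II plays b at [p-d] → (1, 4)
vs dBe: Player I plays p → Player II plays d at [p] → Player II plays e at [p-d] → Player I plays h at [p-d-e] → (2, 0)
vs dBb: Player I plays p → Player II plays d at [p] → Player II plays b at [p-d] → (1, 4)
vs aDe: Player I plays p → Player II plays a at [p] → (-1, 5)
vs aDb: Player I plays p → Player II plays a at [p] → (-1, 5)
vs aBe: Player I plays p → Player II plays a at [p] → (-1, 5)
vs aBb: Player I plays p → Player II plays a at [p] → (-1, 5)

(2,0) (1,4) (2,0) (1,4) (-1,5) (-1,5) (-1,5) (-1,5)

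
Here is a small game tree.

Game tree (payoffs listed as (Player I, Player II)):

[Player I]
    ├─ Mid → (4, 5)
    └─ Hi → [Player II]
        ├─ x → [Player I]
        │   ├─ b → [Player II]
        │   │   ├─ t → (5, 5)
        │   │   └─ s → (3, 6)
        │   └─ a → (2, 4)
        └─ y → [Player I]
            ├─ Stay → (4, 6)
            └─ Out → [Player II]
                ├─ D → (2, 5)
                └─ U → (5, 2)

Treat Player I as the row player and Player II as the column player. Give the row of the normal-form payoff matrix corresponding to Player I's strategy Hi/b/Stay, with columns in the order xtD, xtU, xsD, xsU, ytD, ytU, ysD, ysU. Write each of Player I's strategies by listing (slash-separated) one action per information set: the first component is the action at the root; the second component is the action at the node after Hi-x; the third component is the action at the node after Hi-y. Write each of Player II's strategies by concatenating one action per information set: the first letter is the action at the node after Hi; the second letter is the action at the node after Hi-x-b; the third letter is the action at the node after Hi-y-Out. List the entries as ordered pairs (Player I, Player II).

(5,5) (5,5) (3,6) (3,6) (4,6) (4,6) (4,6) (4,6)

vs xtD: Player I plays Hi → Player II plays x at [Hi] → Player I plays b at [Hi-x] → Player II plays t at [Hi-x-b] → (5, 5)
vs xtU: Player I plays Hi → Player II plays x at [Hi] → Player I plays b at [Hi-x] → Player II plays t at [Hi-x-b] → (5, 5)
vs xsD: Player I plays Hi → Player II plays x at [Hi] → Player I plays b at [Hi-x] → Player II plays s at [Hi-x-b] → (3, 6)
vs xsU: Player I plays Hi → Player II plays x at [Hi] → Player I plays b at [Hi-x] → Player II plays s at [Hi-x-b] → (3, 6)
vs ytD: Player I plays Hi → Player II plays y at [Hi] → Player I plays Stay at [Hi-y] → (4, 6)
vs ytU: Player I plays Hi → Player II plays y at [Hi] → Player I plays Stay at [Hi-y] → (4, 6)
vs ysD: Player I plays Hi → Player II plays y at [Hi] → Player I plays Stay at [Hi-y] → (4, 6)
vs ysU: Player I plays Hi → Player II plays y at [Hi] → Player I plays Stay at [Hi-y] → (4, 6)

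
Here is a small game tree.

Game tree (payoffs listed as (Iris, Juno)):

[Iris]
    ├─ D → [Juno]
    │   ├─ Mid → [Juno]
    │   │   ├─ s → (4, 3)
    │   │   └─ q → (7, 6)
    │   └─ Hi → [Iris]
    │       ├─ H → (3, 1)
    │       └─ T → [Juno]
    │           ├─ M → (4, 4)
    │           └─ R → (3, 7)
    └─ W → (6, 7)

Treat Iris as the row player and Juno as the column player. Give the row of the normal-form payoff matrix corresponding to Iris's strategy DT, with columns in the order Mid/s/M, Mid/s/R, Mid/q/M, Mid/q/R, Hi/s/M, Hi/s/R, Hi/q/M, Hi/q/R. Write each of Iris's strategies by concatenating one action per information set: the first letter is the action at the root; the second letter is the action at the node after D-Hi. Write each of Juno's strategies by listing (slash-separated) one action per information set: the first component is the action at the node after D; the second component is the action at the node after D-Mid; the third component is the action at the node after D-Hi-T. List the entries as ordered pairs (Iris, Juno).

(4,3) (4,3) (7,6) (7,6) (4,4) (3,7) (4,4) (3,7)

vs Mid/s/M: Iris plays D → Juno plays Mid at [D] → Juno plays s at [D-Mid] → (4, 3)
vs Mid/s/R: Iris plays D → Juno plays Mid at [D] → Juno plays s at [D-Mid] → (4, 3)
vs Mid/q/M: Iris plays D → Juno plays Mid at [D] → Juno plays q at [D-Mid] → (7, 6)
vs Mid/q/R: Iris plays D → Juno plays Mid at [D] → Juno plays q at [D-Mid] → (7, 6)
vs Hi/s/M: Iris plays D → Juno plays Hi at [D] → Iris plays T at [D-Hi] → Juno plays M at [D-Hi-T] → (4, 4)
vs Hi/s/R: Iris plays D → Juno plays Hi at [D] → Iris plays T at [D-Hi] → Juno plays R at [D-Hi-T] → (3, 7)
vs Hi/q/M: Iris plays D → Juno plays Hi at [D] → Iris plays T at [D-Hi] → Juno plays M at [D-Hi-T] → (4, 4)
vs Hi/q/R: Iris plays D → Juno plays Hi at [D] → Iris plays T at [D-Hi] → Juno plays R at [D-Hi-T] → (3, 7)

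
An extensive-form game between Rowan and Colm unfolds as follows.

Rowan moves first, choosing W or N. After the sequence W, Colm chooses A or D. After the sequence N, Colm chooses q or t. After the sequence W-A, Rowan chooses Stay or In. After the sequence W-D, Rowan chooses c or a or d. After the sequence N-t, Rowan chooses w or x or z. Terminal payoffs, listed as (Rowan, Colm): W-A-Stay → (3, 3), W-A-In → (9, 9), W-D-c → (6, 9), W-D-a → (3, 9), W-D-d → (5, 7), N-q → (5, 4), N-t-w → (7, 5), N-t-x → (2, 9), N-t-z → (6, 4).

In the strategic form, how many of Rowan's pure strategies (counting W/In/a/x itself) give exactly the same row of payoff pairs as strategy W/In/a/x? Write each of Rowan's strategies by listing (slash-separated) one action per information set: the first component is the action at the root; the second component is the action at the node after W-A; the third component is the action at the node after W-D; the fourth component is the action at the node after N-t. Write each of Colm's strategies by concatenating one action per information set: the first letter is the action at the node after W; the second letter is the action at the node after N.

Row for W/In/a/x (columns Aq, At, Dq, Dt): (9,9) (9,9) (3,9) (3,9).
Under W/In/a/x, Rowan's choice at the node after N-t can never be reached regardless of what Colm does, so varying those choices leaves every outcome unchanged.
Holding the reachable choices fixed and varying the unreachable one freely already gives 3 equivalent strategies.
No other strategy reproduces this row, so those 3 are the full class: W/In/a/w, W/In/a/x, W/In/a/z.

3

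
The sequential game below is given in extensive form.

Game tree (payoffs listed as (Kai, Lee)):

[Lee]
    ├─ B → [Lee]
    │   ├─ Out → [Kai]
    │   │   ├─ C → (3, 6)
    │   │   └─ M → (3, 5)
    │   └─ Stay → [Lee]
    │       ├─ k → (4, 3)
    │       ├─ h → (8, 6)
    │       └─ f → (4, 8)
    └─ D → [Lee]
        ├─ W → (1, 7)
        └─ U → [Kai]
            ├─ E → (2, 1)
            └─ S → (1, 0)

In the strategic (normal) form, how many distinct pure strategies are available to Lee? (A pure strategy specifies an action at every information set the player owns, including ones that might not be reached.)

Lee owns the root with actions {B, D} — two choices.
Lee owns the node after B with actions {Out, Stay} — two choices.
Lee owns the node after D with actions {W, U} — two choices.
Lee owns the node after B-Stay with actions {k, h, f} — three choices.
A pure strategy fixes one action at each information set independently, so the count is the product 2 × 2 × 2 × 3 = 24.

24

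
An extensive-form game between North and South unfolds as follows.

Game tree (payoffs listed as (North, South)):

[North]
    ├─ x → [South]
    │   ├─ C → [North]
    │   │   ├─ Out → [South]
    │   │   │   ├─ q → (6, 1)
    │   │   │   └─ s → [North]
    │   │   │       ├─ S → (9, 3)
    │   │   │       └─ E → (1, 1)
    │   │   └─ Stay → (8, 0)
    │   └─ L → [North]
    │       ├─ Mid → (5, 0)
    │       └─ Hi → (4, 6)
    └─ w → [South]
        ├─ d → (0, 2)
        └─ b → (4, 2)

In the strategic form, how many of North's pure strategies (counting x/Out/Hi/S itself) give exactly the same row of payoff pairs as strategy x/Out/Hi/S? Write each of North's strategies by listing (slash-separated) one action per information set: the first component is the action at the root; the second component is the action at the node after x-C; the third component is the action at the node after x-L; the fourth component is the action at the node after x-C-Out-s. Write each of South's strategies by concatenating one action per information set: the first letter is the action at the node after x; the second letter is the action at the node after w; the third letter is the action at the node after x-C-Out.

1

Row for x/Out/Hi/S (columns Cdq, Cds, Cbq, Cbs, Ldq, Lds, Lbq, Lbs): (6,1) (9,3) (6,1) (9,3) (4,6) (4,6) (4,6) (4,6).
Every one of North's information sets is on the play path for some reply by South when North follows x/Out/Hi/S.
Changing the action at any of them therefore changes at least one column, so only x/Out/Hi/S itself gives this row.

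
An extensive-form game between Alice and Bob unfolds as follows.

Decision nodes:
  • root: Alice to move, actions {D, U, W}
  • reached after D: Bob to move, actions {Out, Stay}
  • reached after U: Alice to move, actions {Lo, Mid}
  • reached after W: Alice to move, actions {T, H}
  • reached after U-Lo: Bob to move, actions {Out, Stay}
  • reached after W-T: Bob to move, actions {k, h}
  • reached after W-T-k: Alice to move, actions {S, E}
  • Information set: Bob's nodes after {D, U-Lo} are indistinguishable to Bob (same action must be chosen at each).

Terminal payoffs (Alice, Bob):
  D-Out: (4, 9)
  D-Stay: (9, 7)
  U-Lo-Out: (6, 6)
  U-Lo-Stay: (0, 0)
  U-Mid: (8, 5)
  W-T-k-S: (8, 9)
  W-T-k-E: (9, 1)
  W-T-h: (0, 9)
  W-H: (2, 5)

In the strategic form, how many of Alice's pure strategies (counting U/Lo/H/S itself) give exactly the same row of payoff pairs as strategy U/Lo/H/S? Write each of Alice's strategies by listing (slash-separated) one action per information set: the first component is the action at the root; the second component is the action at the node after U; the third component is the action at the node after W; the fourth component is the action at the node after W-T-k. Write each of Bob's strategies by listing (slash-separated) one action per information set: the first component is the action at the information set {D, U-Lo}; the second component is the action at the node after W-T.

4

Row for U/Lo/H/S (columns Out/k, Out/h, Stay/k, Stay/h): (6,6) (6,6) (0,0) (0,0).
Under U/Lo/H/S, Alice's choice at the node after W and at the node after W-T-k can never be reached regardless of what Bob does, so varying those choices leaves every outcome unchanged.
Holding the reachable choices fixed and varying the unreachable ones freely already gives 2 × 2 = 4 equivalent strategies.
No other strategy reproduces this row, so those 4 are the full class: U/Lo/T/S, U/Lo/T/E, U/Lo/H/S, U/Lo/H/E.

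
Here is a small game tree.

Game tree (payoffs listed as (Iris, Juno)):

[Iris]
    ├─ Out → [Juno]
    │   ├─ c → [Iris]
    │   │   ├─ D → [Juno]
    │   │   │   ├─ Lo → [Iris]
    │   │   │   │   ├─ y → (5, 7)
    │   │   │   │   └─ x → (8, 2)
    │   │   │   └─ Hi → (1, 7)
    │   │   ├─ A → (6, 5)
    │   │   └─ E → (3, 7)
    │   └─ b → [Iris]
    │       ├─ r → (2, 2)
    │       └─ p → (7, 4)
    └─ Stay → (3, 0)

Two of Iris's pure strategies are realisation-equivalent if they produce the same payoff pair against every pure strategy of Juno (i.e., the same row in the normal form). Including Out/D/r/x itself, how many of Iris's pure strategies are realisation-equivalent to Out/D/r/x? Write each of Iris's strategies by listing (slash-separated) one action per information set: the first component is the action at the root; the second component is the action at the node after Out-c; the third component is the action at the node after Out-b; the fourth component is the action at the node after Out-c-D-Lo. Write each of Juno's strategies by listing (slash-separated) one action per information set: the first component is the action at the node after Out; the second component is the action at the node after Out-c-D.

1

Row for Out/D/r/x (columns c/Lo, c/Hi, b/Lo, b/Hi): (8,2) (1,7) (2,2) (2,2).
Every one of Iris's information sets is on the play path for some reply by Juno when Iris follows Out/D/r/x.
Changing the action at any of them therefore changes at least one column, so only Out/D/r/x itself gives this row.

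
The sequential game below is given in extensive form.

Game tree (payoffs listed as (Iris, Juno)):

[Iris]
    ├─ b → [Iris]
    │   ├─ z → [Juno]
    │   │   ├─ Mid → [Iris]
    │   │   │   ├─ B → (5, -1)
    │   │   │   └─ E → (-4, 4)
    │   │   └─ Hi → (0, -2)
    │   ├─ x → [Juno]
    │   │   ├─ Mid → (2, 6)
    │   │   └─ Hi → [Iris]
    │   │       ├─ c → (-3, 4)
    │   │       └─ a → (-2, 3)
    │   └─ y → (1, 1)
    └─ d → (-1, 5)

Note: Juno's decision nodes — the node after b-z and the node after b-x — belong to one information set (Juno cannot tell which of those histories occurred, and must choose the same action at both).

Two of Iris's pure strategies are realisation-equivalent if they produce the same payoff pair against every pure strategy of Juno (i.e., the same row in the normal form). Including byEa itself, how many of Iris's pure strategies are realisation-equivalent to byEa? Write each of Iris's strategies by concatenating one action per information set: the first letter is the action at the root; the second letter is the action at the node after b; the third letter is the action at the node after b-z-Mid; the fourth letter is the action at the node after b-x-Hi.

Row for byEa (columns Mid, Hi): (1,1) (1,1).
Under byEa, Iris's choice at the node after b-z-Mid and at the node after b-x-Hi can never be reached regardless of what Juno does, so varying those choices leaves every outcome unchanged.
Holding the reachable choices fixed and varying the unreachable ones freely already gives 2 × 2 = 4 equivalent strategies.
No other strategy reproduces this row, so those 4 are the full class: byBc, byBa, byEc, byEa.

4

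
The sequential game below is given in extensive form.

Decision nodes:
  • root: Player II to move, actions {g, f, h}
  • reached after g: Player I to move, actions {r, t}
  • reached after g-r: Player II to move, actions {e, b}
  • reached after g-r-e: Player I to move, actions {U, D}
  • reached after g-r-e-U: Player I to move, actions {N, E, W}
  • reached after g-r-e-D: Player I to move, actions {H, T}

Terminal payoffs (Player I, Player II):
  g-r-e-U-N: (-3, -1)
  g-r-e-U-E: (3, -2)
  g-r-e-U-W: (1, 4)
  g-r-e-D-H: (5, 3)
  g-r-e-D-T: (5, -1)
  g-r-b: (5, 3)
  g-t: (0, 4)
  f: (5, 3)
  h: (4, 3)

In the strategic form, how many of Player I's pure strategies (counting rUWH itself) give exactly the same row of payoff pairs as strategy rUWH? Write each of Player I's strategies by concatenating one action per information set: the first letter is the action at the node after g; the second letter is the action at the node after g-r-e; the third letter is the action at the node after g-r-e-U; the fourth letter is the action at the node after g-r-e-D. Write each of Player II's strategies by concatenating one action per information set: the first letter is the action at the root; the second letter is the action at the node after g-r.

Row for rUWH (columns ge, gb, fe, fb, he, hb): (1,4) (5,3) (5,3) (5,3) (4,3) (4,3).
Under rUWH, Player I's choice at the node after g-r-e-D can never be reached regardless of what Player II does, so varying those choices leaves every outcome unchanged.
Holding the reachable choices fixed and varying the unreachable one freely already gives 2 equivalent strategies.
No other strategy reproduces this row, so those 2 are the full class: rUWH, rUWT.

2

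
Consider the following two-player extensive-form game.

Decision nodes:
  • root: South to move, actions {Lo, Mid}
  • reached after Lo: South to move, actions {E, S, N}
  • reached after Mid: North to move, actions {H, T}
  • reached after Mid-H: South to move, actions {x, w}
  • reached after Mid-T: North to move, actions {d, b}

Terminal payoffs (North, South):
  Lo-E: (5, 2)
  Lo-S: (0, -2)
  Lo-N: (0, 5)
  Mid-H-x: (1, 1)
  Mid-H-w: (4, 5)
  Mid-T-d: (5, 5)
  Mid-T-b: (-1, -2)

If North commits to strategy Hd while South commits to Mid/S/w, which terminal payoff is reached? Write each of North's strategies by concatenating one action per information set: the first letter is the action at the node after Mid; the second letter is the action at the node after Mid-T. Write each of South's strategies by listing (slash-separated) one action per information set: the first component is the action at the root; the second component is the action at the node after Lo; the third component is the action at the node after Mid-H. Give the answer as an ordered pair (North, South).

Trace the play path from the root:
  South plays Mid
  North plays H at [Mid]
  South plays w at [Mid-H]
→ terminal payoff (4, 5).
(North's choice at the node after Mid-T is never reached on this path, so it doesn't affect the outcome.)

(4, 5)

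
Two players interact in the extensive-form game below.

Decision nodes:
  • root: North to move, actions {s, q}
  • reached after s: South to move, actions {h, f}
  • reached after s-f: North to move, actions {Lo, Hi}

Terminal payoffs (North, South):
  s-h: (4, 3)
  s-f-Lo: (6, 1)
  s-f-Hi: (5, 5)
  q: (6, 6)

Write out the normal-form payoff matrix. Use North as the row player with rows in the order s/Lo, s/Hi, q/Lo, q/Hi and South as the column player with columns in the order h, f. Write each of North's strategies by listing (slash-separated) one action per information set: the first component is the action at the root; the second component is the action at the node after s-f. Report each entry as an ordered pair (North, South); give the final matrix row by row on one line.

Row s/Lo: h→(4,3), f→(6,1)
Row s/Hi: h→(4,3), f→(5,5)
Row q/Lo: h→(6,6), f→(6,6)
Row q/Hi: h→(6,6), f→(6,6)

s/Lo: (4,3) (6,1) | s/Hi: (4,3) (5,5) | q/Lo: (6,6) (6,6) | q/Hi: (6,6) (6,6)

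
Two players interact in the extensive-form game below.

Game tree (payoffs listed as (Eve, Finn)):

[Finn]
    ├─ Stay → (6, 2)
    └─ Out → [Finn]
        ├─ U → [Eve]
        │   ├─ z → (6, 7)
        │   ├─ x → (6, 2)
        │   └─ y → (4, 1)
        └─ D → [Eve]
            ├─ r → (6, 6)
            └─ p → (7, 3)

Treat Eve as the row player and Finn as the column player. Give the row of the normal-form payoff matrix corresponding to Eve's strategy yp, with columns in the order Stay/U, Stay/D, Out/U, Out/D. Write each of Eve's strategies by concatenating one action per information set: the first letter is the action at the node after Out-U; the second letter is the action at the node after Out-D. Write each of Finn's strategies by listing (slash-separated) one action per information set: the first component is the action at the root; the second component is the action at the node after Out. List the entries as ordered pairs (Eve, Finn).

(6,2) (6,2) (4,1) (7,3)

vs Stay/U: Finn plays Stay → (6, 2)
vs Stay/D: Finn plays Stay → (6, 2)
vs Out/U: Finn plays Out → Finn plays U at [Out] → Eve plays y at [Out-U] → (4, 1)
vs Out/D: Finn plays Out → Finn plays D at [Out] → Eve plays p at [Out-D] → (7, 3)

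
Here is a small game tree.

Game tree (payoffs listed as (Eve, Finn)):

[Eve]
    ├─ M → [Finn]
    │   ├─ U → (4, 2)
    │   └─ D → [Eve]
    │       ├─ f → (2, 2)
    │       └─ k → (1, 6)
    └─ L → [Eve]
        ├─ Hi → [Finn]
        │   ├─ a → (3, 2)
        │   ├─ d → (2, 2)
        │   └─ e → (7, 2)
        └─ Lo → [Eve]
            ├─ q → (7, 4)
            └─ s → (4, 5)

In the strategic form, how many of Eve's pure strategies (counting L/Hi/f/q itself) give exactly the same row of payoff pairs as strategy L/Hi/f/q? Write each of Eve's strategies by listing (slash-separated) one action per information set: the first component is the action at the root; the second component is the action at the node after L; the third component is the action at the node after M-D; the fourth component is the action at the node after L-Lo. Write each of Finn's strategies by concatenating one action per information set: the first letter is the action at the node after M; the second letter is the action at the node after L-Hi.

Row for L/Hi/f/q (columns Ua, Ud, Ue, Da, Dd, De): (3,2) (2,2) (7,2) (3,2) (2,2) (7,2).
Under L/Hi/f/q, Eve's choice at the node after M-D and at the node after L-Lo can never be reached regardless of what Finn does, so varying those choices leaves every outcome unchanged.
Holding the reachable choices fixed and varying the unreachable ones freely already gives 2 × 2 = 4 equivalent strategies.
No other strategy reproduces this row, so those 4 are the full class: L/Hi/f/q, L/Hi/f/s, L/Hi/k/q, L/Hi/k/s.

4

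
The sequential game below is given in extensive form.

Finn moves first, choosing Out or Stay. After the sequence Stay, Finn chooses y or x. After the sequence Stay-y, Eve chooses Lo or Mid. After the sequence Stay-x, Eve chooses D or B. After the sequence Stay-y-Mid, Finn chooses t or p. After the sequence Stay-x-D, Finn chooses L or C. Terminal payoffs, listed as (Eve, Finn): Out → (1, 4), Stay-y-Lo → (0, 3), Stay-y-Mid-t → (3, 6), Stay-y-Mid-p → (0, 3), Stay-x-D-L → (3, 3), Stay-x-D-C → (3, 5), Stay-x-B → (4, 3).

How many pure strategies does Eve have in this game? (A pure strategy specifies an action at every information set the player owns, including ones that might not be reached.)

Eve owns the node after Stay-y with actions {Lo, Mid} — two choices.
Eve owns the node after Stay-x with actions {D, B} — two choices.
A pure strategy fixes one action at each information set independently, so the count is the product 2 × 2 = 4.

4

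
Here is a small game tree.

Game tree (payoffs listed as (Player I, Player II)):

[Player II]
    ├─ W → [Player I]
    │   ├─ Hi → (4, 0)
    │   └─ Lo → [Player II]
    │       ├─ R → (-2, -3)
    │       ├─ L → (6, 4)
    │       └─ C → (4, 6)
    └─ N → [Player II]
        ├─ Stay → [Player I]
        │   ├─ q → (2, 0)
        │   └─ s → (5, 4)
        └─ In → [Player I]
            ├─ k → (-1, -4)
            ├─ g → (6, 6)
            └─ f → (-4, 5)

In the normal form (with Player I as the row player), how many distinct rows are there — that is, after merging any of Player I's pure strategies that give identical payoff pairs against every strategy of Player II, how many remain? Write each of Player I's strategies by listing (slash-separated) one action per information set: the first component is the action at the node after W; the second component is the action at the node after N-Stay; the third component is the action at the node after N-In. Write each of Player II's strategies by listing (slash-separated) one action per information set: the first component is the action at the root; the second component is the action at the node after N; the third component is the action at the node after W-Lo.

12

Player I has 12 pure strategies: Hi/q/k, Hi/q/g, Hi/q/f, Hi/s/k, Hi/s/g, Hi/s/f, Lo/q/k, Lo/q/g, Lo/q/f, Lo/s/k, Lo/s/g, Lo/s/f. Columns: W/Stay/R, W/Stay/L, W/Stay/C, W/In/R, W/In/L, W/In/C, N/Stay/R, N/Stay/L, N/Stay/C, N/In/R, N/In/L, N/In/C.
{Hi/q/k} → row (4,0) (4,0) (4,0) (4,0) (4,0) (4,0) (2,0) (2,0) (2,0) (-1,-4) (-1,-4) (-1,-4)
{Hi/q/g} → row (4,0) (4,0) (4,0) (4,0) (4,0) (4,0) (2,0) (2,0) (2,0) (6,6) (6,6) (6,6)
{Hi/q/f} → row (4,0) (4,0) (4,0) (4,0) (4,0) (4,0) (2,0) (2,0) (2,0) (-4,5) (-4,5) (-4,5)
{Hi/s/k} → row (4,0) (4,0) (4,0) (4,0) (4,0) (4,0) (5,4) (5,4) (5,4) (-1,-4) (-1,-4) (-1,-4)
{Hi/s/g} → row (4,0) (4,0) (4,0) (4,0) (4,0) (4,0) (5,4) (5,4) (5,4) (6,6) (6,6) (6,6)
{Hi/s/f} → row (4,0) (4,0) (4,0) (4,0) (4,0) (4,0) (5,4) (5,4) (5,4) (-4,5) (-4,5) (-4,5)
{Lo/q/k} → row (-2,-3) (6,4) (4,6) (-2,-3) (6,4) (4,6) (2,0) (2,0) (2,0) (-1,-4) (-1,-4) (-1,-4)
{Lo/q/g} → row (-2,-3) (6,4) (4,6) (-2,-3) (6,4) (4,6) (2,0) (2,0) (2,0) (6,6) (6,6) (6,6)
{Lo/q/f} → row (-2,-3) (6,4) (4,6) (-2,-3) (6,4) (4,6) (2,0) (2,0) (2,0) (-4,5) (-4,5) (-4,5)
{Lo/s/k} → row (-2,-3) (6,4) (4,6) (-2,-3) (6,4) (4,6) (5,4) (5,4) (5,4) (-1,-4) (-1,-4) (-1,-4)
{Lo/s/g} → row (-2,-3) (6,4) (4,6) (-2,-3) (6,4) (4,6) (5,4) (5,4) (5,4) (6,6) (6,6) (6,6)
{Lo/s/f} → row (-2,-3) (6,4) (4,6) (-2,-3) (6,4) (4,6) (5,4) (5,4) (5,4) (-4,5) (-4,5) (-4,5)
That's 12 distinct rows out of 12 strategies.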